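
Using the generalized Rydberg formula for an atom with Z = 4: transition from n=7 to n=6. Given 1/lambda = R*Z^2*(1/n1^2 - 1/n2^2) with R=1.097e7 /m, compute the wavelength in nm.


1/lambda = R * Z^2 * (1/n1^2 - 1/n2^2)
= 1.097e7 * 4^2 * (1/6^2 - 1/7^2)
= 1.097e7 * 16 * (0.027778 - 0.020408)
= 1.2935e+06 /m
lambda = 1 / 1.2935e+06
= 773.0874 nm

773.0874


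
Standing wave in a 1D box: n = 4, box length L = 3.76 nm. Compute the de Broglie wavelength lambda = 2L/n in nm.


lambda = 2L / n
= 2 * 3.76 / 4
= 7.52 / 4
= 1.88 nm

1.88


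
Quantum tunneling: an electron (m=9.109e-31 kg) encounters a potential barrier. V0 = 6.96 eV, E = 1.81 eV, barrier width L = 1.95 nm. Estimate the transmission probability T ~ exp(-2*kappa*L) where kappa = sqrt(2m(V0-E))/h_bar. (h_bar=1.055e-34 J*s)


V0 - E = 5.15 eV = 8.2503e-19 J
kappa = sqrt(2 * m * (V0-E)) / h_bar
= sqrt(2 * 9.109e-31 * 8.2503e-19) / 1.055e-34
= 1.1621e+10 /m
2*kappa*L = 2 * 1.1621e+10 * 1.95e-9
= 45.3208
T = exp(-45.3208) = 2.076996e-20

2.076996e-20


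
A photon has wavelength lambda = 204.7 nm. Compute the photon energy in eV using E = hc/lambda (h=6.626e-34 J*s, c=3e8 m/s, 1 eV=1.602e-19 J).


E = hc / lambda
= (6.626e-34)(3e8) / (204.7e-9)
= 1.9878e-25 / 2.0470e-07
= 9.7108e-19 J
Converting to eV: 9.7108e-19 / 1.602e-19
= 6.0617 eV

6.0617


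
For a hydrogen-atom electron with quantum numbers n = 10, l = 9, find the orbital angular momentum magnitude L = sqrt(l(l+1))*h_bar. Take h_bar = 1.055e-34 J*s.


L = sqrt(l*(l+1)) * h_bar
= sqrt(9 * 10) * 1.055e-34
= sqrt(90) * 1.055e-34
= 9.4868 * 1.055e-34
= 1.0009e-33 J*s

1.0009e-33


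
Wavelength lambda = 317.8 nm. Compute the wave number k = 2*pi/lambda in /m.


k = 2 * pi / lambda
= 6.2832 / (317.8e-9)
= 6.2832 / 3.1780e-07
= 1.9771e+07 /m

1.9771e+07


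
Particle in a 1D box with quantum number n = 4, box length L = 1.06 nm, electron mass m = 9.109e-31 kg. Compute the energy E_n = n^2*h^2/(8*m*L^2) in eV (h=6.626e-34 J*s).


E = n^2 * h^2 / (8 * m * L^2)
= 4^2 * (6.626e-34)^2 / (8 * 9.109e-31 * (1.06e-9)^2)
= 16 * 4.3904e-67 / (8 * 9.109e-31 * 1.1236e-18)
= 8.5793e-19 J
= 5.3554 eV

5.3554


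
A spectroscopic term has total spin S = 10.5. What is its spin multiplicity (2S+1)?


Spin multiplicity = 2S + 1
= 2 * 10.5 + 1
= 21.0 + 1
= 22

22


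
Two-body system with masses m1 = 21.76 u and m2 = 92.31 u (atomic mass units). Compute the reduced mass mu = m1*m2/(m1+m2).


mu = m1 * m2 / (m1 + m2)
= 21.76 * 92.31 / (21.76 + 92.31)
= 2008.6656 / 114.07
= 17.6091 u

17.6091


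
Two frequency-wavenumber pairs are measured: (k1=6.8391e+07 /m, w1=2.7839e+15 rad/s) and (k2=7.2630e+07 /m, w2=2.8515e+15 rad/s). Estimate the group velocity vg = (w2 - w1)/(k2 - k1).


vg = (w2 - w1) / (k2 - k1)
= (2.8515e+15 - 2.7839e+15) / (7.2630e+07 - 6.8391e+07)
= 6.7600e+13 / 4.2390e+06
= 1.5947e+07 m/s

1.5947e+07


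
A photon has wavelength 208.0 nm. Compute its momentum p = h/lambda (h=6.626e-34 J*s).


p = h / lambda
= 6.626e-34 / (208.0e-9)
= 6.626e-34 / 2.0800e-07
= 3.1856e-27 kg*m/s

3.1856e-27


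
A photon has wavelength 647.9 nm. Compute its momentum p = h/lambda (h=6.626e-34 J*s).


p = h / lambda
= 6.626e-34 / (647.9e-9)
= 6.626e-34 / 6.4790e-07
= 1.0227e-27 kg*m/s

1.0227e-27


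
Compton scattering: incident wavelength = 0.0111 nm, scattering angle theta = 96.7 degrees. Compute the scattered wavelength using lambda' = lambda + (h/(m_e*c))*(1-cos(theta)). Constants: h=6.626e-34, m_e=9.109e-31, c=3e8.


Compton wavelength: h/(m_e*c) = 2.4247e-12 m
d_lambda = 2.4247e-12 * (1 - cos(96.7 deg))
= 2.4247e-12 * 1.116671
= 2.7076e-12 m = 0.002708 nm
lambda' = 0.0111 + 0.002708
= 0.013808 nm

0.013808


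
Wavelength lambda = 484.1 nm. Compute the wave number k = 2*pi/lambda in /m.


k = 2 * pi / lambda
= 6.2832 / (484.1e-9)
= 6.2832 / 4.8410e-07
= 1.2979e+07 /m

1.2979e+07


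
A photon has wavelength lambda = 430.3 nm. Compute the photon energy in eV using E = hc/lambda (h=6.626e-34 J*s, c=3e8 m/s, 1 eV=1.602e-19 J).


E = hc / lambda
= (6.626e-34)(3e8) / (430.3e-9)
= 1.9878e-25 / 4.3030e-07
= 4.6196e-19 J
Converting to eV: 4.6196e-19 / 1.602e-19
= 2.8836 eV

2.8836


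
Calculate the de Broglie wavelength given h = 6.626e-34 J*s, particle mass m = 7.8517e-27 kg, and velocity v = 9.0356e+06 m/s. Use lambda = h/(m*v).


lambda = h / (m * v)
= 6.626e-34 / (7.8517e-27 * 9.0356e+06)
= 6.626e-34 / 7.0945e-20
= 9.3397e-15 m

9.3397e-15


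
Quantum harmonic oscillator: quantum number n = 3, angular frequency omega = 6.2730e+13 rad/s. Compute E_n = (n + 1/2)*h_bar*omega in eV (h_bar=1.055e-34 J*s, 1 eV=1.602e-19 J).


E = (n + 1/2) * h_bar * omega
= (3 + 0.5) * 1.055e-34 * 6.2730e+13
= 3.5 * 6.6180e-21
= 2.3163e-20 J
= 0.1446 eV

0.1446


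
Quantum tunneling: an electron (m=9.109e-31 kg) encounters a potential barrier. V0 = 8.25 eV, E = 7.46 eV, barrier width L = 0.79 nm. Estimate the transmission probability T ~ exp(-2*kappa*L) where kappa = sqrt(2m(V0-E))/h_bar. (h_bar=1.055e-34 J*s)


V0 - E = 0.79 eV = 1.2656e-19 J
kappa = sqrt(2 * m * (V0-E)) / h_bar
= sqrt(2 * 9.109e-31 * 1.2656e-19) / 1.055e-34
= 4.5514e+09 /m
2*kappa*L = 2 * 4.5514e+09 * 0.79e-9
= 7.1912
T = exp(-7.1912) = 7.532046e-04

7.532046e-04


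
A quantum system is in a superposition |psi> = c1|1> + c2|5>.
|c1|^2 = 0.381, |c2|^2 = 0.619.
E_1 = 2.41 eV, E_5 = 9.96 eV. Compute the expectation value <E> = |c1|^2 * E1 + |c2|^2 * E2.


<E> = |c1|^2 * E1 + |c2|^2 * E2
= 0.381 * 2.41 + 0.619 * 9.96
= 0.9182 + 6.1652
= 7.0835 eV

7.0835


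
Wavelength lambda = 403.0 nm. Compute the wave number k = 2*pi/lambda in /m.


k = 2 * pi / lambda
= 6.2832 / (403.0e-9)
= 6.2832 / 4.0300e-07
= 1.5591e+07 /m

1.5591e+07


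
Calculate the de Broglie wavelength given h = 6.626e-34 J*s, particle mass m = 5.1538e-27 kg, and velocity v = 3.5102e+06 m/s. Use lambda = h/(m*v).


lambda = h / (m * v)
= 6.626e-34 / (5.1538e-27 * 3.5102e+06)
= 6.626e-34 / 1.8091e-20
= 3.6626e-14 m

3.6626e-14


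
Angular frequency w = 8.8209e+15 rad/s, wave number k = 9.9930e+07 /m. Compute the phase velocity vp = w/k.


vp = w / k
= 8.8209e+15 / 9.9930e+07
= 8.8271e+07 m/s

8.8271e+07


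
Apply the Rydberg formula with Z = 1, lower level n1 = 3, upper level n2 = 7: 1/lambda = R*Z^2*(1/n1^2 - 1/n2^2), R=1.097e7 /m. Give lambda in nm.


1/lambda = R * Z^2 * (1/n1^2 - 1/n2^2)
= 1.097e7 * 1^2 * (1/3^2 - 1/7^2)
= 1.097e7 * 1 * (0.111111 - 0.020408)
= 9.9501e+05 /m
lambda = 1 / 9.9501e+05
= 1005.0137 nm

1005.0137


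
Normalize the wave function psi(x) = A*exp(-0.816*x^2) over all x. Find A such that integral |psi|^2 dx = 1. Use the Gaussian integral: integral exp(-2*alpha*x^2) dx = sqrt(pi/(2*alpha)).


integral |psi|^2 dx = A^2 * sqrt(pi/(2*alpha)) = 1
A^2 = sqrt(2*alpha/pi)
= sqrt(2 * 0.816 / pi)
= 0.720751
A = sqrt(0.720751)
= 0.849

0.849


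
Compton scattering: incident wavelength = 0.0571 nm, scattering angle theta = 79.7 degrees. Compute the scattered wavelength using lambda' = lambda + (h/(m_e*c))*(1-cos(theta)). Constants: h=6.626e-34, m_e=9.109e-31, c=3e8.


Compton wavelength: h/(m_e*c) = 2.4247e-12 m
d_lambda = 2.4247e-12 * (1 - cos(79.7 deg))
= 2.4247e-12 * 0.821198
= 1.9912e-12 m = 0.001991 nm
lambda' = 0.0571 + 0.001991
= 0.059091 nm

0.059091


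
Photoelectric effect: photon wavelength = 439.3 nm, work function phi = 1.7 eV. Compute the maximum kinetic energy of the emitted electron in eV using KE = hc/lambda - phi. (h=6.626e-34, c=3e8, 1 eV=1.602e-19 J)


E_photon = hc / lambda
= (6.626e-34)(3e8) / (439.3e-9)
= 4.5249e-19 J
= 2.8245 eV
KE = E_photon - phi
= 2.8245 - 1.7
= 1.1245 eV

1.1245


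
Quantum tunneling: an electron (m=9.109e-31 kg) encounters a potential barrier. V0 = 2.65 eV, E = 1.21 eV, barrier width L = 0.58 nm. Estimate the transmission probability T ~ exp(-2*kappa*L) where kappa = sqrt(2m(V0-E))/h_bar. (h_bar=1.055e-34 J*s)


V0 - E = 1.44 eV = 2.3069e-19 J
kappa = sqrt(2 * m * (V0-E)) / h_bar
= sqrt(2 * 9.109e-31 * 2.3069e-19) / 1.055e-34
= 6.1448e+09 /m
2*kappa*L = 2 * 6.1448e+09 * 0.58e-9
= 7.128
T = exp(-7.128) = 8.023134e-04

8.023134e-04


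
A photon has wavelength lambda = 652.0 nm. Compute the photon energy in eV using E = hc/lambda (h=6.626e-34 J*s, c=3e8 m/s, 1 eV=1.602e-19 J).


E = hc / lambda
= (6.626e-34)(3e8) / (652.0e-9)
= 1.9878e-25 / 6.5200e-07
= 3.0488e-19 J
Converting to eV: 3.0488e-19 / 1.602e-19
= 1.9031 eV

1.9031


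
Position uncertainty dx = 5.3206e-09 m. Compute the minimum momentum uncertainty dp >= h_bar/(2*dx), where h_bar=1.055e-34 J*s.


dp = h_bar / (2 * dx)
= 1.055e-34 / (2 * 5.3206e-09)
= 1.055e-34 / 1.0641e-08
= 9.9143e-27 kg*m/s

9.9143e-27


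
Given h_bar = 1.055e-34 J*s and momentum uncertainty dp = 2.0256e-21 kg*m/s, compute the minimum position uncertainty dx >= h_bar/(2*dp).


dx = h_bar / (2 * dp)
= 1.055e-34 / (2 * 2.0256e-21)
= 1.055e-34 / 4.0512e-21
= 2.6042e-14 m

2.6042e-14


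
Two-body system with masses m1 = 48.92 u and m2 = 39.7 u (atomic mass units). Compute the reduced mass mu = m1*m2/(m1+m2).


mu = m1 * m2 / (m1 + m2)
= 48.92 * 39.7 / (48.92 + 39.7)
= 1942.124 / 88.62
= 21.9152 u

21.9152


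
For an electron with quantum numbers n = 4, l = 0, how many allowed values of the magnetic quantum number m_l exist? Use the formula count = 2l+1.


m_l ranges from -l to +l in integer steps
So m_l goes from -0 to +0
Count = 2l + 1 = 2*0 + 1
= 1

1


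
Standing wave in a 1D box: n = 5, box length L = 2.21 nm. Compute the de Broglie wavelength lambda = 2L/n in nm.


lambda = 2L / n
= 2 * 2.21 / 5
= 4.42 / 5
= 0.884 nm

0.884


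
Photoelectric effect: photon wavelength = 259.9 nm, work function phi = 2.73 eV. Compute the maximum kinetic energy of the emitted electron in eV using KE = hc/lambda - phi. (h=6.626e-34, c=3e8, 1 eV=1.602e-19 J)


E_photon = hc / lambda
= (6.626e-34)(3e8) / (259.9e-9)
= 7.6483e-19 J
= 4.7742 eV
KE = E_photon - phi
= 4.7742 - 2.73
= 2.0442 eV

2.0442


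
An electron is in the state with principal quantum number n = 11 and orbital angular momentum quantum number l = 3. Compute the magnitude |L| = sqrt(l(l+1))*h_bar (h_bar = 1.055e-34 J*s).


L = sqrt(l*(l+1)) * h_bar
= sqrt(3 * 4) * 1.055e-34
= sqrt(12) * 1.055e-34
= 3.4641 * 1.055e-34
= 3.6546e-34 J*s

3.6546e-34


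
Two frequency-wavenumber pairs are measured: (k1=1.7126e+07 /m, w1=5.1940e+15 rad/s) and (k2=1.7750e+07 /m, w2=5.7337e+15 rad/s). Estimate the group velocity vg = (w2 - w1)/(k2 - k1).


vg = (w2 - w1) / (k2 - k1)
= (5.7337e+15 - 5.1940e+15) / (1.7750e+07 - 1.7126e+07)
= 5.3970e+14 / 6.2400e+05
= 8.6490e+08 m/s

8.6490e+08


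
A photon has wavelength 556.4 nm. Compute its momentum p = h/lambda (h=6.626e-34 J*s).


p = h / lambda
= 6.626e-34 / (556.4e-9)
= 6.626e-34 / 5.5640e-07
= 1.1909e-27 kg*m/s

1.1909e-27


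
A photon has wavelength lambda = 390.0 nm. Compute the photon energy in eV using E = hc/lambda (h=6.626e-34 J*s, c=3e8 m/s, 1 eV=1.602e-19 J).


E = hc / lambda
= (6.626e-34)(3e8) / (390.0e-9)
= 1.9878e-25 / 3.9000e-07
= 5.0969e-19 J
Converting to eV: 5.0969e-19 / 1.602e-19
= 3.1816 eV

3.1816


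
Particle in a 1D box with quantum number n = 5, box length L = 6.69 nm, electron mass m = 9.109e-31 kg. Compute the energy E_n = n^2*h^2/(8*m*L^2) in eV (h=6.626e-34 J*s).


E = n^2 * h^2 / (8 * m * L^2)
= 5^2 * (6.626e-34)^2 / (8 * 9.109e-31 * (6.69e-9)^2)
= 25 * 4.3904e-67 / (8 * 9.109e-31 * 4.4756e-17)
= 3.3653e-20 J
= 0.2101 eV

0.2101


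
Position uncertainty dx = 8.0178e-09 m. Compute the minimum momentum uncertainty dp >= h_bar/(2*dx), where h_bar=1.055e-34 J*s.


dp = h_bar / (2 * dx)
= 1.055e-34 / (2 * 8.0178e-09)
= 1.055e-34 / 1.6036e-08
= 6.5791e-27 kg*m/s

6.5791e-27


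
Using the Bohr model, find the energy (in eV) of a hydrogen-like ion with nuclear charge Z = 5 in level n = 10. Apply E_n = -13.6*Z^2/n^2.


E_n = -13.6 * Z^2 / n^2
= -13.6 * 5^2 / 10^2
= -13.6 * 25 / 100
= -3.4 eV

-3.4


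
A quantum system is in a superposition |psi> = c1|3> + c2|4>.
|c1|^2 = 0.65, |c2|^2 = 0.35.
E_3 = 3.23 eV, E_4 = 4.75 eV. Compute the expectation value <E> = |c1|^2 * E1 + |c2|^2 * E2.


<E> = |c1|^2 * E1 + |c2|^2 * E2
= 0.65 * 3.23 + 0.35 * 4.75
= 2.0995 + 1.6625
= 3.762 eV

3.762


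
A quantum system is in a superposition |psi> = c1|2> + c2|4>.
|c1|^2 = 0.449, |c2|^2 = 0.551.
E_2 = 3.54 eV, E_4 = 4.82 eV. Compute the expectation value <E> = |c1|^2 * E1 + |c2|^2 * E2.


<E> = |c1|^2 * E1 + |c2|^2 * E2
= 0.449 * 3.54 + 0.551 * 4.82
= 1.5895 + 2.6558
= 4.2453 eV

4.2453


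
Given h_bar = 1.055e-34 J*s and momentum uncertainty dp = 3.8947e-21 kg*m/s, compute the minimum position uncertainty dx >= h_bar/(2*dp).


dx = h_bar / (2 * dp)
= 1.055e-34 / (2 * 3.8947e-21)
= 1.055e-34 / 7.7894e-21
= 1.3544e-14 m

1.3544e-14


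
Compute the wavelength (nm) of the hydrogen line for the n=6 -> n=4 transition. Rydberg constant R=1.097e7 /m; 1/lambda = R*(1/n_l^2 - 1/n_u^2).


1/lambda = R * (1/n_l^2 - 1/n_u^2)
= 1.097e7 * (1/4^2 - 1/6^2)
= 1.097e7 * (0.0625 - 0.027778)
= 1.097e7 * 0.034722
= 3.8090e+05 /m
lambda = 1 / 3.8090e+05 = 2625.3418 nm

2625.3418


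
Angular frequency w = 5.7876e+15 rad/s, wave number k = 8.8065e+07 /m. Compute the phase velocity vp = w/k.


vp = w / k
= 5.7876e+15 / 8.8065e+07
= 6.5720e+07 m/s

6.5720e+07


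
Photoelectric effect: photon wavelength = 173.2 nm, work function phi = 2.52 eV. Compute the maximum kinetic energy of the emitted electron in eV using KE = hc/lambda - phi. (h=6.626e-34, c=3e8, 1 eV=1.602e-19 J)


E_photon = hc / lambda
= (6.626e-34)(3e8) / (173.2e-9)
= 1.1477e-18 J
= 7.1641 eV
KE = E_photon - phi
= 7.1641 - 2.52
= 4.6441 eV

4.6441


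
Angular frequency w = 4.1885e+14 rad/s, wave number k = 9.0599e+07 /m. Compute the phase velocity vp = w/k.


vp = w / k
= 4.1885e+14 / 9.0599e+07
= 4.6231e+06 m/s

4.6231e+06


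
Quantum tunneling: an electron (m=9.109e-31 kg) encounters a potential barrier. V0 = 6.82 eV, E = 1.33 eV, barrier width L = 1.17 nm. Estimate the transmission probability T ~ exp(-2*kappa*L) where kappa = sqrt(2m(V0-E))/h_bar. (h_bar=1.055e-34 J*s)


V0 - E = 5.49 eV = 8.7950e-19 J
kappa = sqrt(2 * m * (V0-E)) / h_bar
= sqrt(2 * 9.109e-31 * 8.7950e-19) / 1.055e-34
= 1.1998e+10 /m
2*kappa*L = 2 * 1.1998e+10 * 1.17e-9
= 28.0757
T = exp(-28.0757) = 6.410060e-13

6.410060e-13


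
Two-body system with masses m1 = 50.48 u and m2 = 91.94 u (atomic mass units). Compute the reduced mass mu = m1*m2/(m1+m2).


mu = m1 * m2 / (m1 + m2)
= 50.48 * 91.94 / (50.48 + 91.94)
= 4641.1312 / 142.42
= 32.5876 u

32.5876


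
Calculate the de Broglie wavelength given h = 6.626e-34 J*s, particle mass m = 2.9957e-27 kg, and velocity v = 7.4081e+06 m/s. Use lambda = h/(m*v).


lambda = h / (m * v)
= 6.626e-34 / (2.9957e-27 * 7.4081e+06)
= 6.626e-34 / 2.2192e-20
= 2.9857e-14 m

2.9857e-14


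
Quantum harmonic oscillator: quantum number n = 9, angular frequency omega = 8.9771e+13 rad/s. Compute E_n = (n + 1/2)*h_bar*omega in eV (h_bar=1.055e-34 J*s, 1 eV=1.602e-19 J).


E = (n + 1/2) * h_bar * omega
= (9 + 0.5) * 1.055e-34 * 8.9771e+13
= 9.5 * 9.4708e-21
= 8.9973e-20 J
= 0.5616 eV

0.5616


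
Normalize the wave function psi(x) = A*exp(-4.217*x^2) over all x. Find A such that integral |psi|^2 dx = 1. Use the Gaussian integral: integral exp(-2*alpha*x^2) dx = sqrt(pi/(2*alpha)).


integral |psi|^2 dx = A^2 * sqrt(pi/(2*alpha)) = 1
A^2 = sqrt(2*alpha/pi)
= sqrt(2 * 4.217 / pi)
= 1.638483
A = sqrt(1.638483)
= 1.28

1.28


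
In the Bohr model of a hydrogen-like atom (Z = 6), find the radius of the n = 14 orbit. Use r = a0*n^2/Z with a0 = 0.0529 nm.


r = a0 * n^2 / Z
= 0.0529 * 14^2 / 6
= 0.0529 * 196 / 6
= 1.7281 nm

1.7281


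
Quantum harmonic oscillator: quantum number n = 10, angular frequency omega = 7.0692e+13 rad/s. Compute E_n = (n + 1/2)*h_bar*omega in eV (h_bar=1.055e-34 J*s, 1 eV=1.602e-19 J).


E = (n + 1/2) * h_bar * omega
= (10 + 0.5) * 1.055e-34 * 7.0692e+13
= 10.5 * 7.4580e-21
= 7.8309e-20 J
= 0.4888 eV

0.4888


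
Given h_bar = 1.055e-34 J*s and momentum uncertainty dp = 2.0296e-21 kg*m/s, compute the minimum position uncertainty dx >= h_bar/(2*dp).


dx = h_bar / (2 * dp)
= 1.055e-34 / (2 * 2.0296e-21)
= 1.055e-34 / 4.0592e-21
= 2.5990e-14 m

2.5990e-14


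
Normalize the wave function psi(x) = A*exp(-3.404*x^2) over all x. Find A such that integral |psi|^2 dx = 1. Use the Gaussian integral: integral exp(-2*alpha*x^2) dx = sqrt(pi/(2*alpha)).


integral |psi|^2 dx = A^2 * sqrt(pi/(2*alpha)) = 1
A^2 = sqrt(2*alpha/pi)
= sqrt(2 * 3.404 / pi)
= 1.472092
A = sqrt(1.472092)
= 1.2133

1.2133


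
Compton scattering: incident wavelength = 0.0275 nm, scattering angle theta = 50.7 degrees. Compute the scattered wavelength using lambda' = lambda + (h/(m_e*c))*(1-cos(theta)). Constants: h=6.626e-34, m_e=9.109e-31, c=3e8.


Compton wavelength: h/(m_e*c) = 2.4247e-12 m
d_lambda = 2.4247e-12 * (1 - cos(50.7 deg))
= 2.4247e-12 * 0.366619
= 8.8894e-13 m = 0.000889 nm
lambda' = 0.0275 + 0.000889
= 0.028389 nm

0.028389


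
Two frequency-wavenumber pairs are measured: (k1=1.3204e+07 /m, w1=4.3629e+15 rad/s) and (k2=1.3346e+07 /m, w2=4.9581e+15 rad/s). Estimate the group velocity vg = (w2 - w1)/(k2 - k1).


vg = (w2 - w1) / (k2 - k1)
= (4.9581e+15 - 4.3629e+15) / (1.3346e+07 - 1.3204e+07)
= 5.9520e+14 / 1.4200e+05
= 4.1915e+09 m/s

4.1915e+09


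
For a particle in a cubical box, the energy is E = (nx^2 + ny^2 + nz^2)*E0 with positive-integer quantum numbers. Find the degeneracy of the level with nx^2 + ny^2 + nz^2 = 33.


Enumerate all (nx, ny, nz) with nx^2 + ny^2 + nz^2 = 33:
(1,4,4)
(2,2,5)
(2,5,2)
(4,1,4)
(4,4,1)
(5,2,2)
Total degeneracy = 6

6


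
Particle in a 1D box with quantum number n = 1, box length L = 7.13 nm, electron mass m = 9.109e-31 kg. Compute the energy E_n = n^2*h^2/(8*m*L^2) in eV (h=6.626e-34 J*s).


E = n^2 * h^2 / (8 * m * L^2)
= 1^2 * (6.626e-34)^2 / (8 * 9.109e-31 * (7.13e-9)^2)
= 1 * 4.3904e-67 / (8 * 9.109e-31 * 5.0837e-17)
= 1.1851e-21 J
= 0.0074 eV

0.0074


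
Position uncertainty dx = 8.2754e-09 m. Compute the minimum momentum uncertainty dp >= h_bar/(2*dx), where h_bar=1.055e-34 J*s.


dp = h_bar / (2 * dx)
= 1.055e-34 / (2 * 8.2754e-09)
= 1.055e-34 / 1.6551e-08
= 6.3743e-27 kg*m/s

6.3743e-27


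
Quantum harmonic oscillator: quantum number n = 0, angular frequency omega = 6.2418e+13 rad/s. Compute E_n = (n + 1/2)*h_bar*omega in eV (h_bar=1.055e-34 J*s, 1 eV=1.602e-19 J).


E = (n + 1/2) * h_bar * omega
= (0 + 0.5) * 1.055e-34 * 6.2418e+13
= 0.5 * 6.5851e-21
= 3.2925e-21 J
= 0.0206 eV

0.0206


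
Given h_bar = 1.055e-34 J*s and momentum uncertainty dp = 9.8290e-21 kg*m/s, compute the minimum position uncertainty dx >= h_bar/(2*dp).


dx = h_bar / (2 * dp)
= 1.055e-34 / (2 * 9.8290e-21)
= 1.055e-34 / 1.9658e-20
= 5.3668e-15 m

5.3668e-15


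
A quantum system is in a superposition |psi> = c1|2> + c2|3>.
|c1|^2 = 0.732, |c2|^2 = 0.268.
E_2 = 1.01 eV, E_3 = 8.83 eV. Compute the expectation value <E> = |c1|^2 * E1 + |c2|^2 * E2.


<E> = |c1|^2 * E1 + |c2|^2 * E2
= 0.732 * 1.01 + 0.268 * 8.83
= 0.7393 + 2.3664
= 3.1058 eV

3.1058


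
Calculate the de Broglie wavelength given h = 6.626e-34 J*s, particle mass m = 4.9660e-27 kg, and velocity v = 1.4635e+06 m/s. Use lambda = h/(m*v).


lambda = h / (m * v)
= 6.626e-34 / (4.9660e-27 * 1.4635e+06)
= 6.626e-34 / 7.2677e-21
= 9.1170e-14 m

9.1170e-14


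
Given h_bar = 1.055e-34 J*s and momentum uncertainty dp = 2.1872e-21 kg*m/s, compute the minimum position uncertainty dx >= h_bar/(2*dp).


dx = h_bar / (2 * dp)
= 1.055e-34 / (2 * 2.1872e-21)
= 1.055e-34 / 4.3744e-21
= 2.4118e-14 m

2.4118e-14


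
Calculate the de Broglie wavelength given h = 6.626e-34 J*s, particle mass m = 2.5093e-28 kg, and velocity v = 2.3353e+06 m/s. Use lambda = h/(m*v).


lambda = h / (m * v)
= 6.626e-34 / (2.5093e-28 * 2.3353e+06)
= 6.626e-34 / 5.8600e-22
= 1.1307e-12 m

1.1307e-12


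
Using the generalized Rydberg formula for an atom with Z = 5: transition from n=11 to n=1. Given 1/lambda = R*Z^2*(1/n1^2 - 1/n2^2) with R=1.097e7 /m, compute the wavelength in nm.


1/lambda = R * Z^2 * (1/n1^2 - 1/n2^2)
= 1.097e7 * 5^2 * (1/1^2 - 1/11^2)
= 1.097e7 * 25 * (1.0 - 0.008264)
= 2.7198e+08 /m
lambda = 1 / 2.7198e+08
= 3.6767 nm

3.6767


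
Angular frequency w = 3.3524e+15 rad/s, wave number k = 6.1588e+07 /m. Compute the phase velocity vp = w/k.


vp = w / k
= 3.3524e+15 / 6.1588e+07
= 5.4433e+07 m/s

5.4433e+07


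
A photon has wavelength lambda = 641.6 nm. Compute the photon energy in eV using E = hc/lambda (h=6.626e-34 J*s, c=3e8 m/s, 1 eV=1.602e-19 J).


E = hc / lambda
= (6.626e-34)(3e8) / (641.6e-9)
= 1.9878e-25 / 6.4160e-07
= 3.0982e-19 J
Converting to eV: 3.0982e-19 / 1.602e-19
= 1.934 eV

1.934


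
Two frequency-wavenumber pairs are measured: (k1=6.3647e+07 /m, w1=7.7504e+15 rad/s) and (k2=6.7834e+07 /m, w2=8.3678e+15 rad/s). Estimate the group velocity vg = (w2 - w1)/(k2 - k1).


vg = (w2 - w1) / (k2 - k1)
= (8.3678e+15 - 7.7504e+15) / (6.7834e+07 - 6.3647e+07)
= 6.1740e+14 / 4.1870e+06
= 1.4746e+08 m/s

1.4746e+08


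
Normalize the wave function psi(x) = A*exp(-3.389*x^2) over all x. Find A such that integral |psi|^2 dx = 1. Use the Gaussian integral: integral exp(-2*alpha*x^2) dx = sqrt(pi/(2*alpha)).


integral |psi|^2 dx = A^2 * sqrt(pi/(2*alpha)) = 1
A^2 = sqrt(2*alpha/pi)
= sqrt(2 * 3.389 / pi)
= 1.468845
A = sqrt(1.468845)
= 1.212

1.212


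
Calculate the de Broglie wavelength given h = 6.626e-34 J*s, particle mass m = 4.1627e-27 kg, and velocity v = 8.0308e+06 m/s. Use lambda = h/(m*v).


lambda = h / (m * v)
= 6.626e-34 / (4.1627e-27 * 8.0308e+06)
= 6.626e-34 / 3.3430e-20
= 1.9821e-14 m

1.9821e-14


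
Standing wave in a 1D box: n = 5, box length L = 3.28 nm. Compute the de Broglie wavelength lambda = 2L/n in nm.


lambda = 2L / n
= 2 * 3.28 / 5
= 6.56 / 5
= 1.312 nm

1.312


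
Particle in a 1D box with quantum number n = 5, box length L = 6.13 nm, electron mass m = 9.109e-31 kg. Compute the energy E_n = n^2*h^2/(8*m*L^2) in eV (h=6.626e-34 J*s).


E = n^2 * h^2 / (8 * m * L^2)
= 5^2 * (6.626e-34)^2 / (8 * 9.109e-31 * (6.13e-9)^2)
= 25 * 4.3904e-67 / (8 * 9.109e-31 * 3.7577e-17)
= 4.0083e-20 J
= 0.2502 eV

0.2502


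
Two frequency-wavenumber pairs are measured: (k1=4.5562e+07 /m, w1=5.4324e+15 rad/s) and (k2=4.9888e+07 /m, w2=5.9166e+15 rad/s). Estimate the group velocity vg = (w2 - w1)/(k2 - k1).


vg = (w2 - w1) / (k2 - k1)
= (5.9166e+15 - 5.4324e+15) / (4.9888e+07 - 4.5562e+07)
= 4.8420e+14 / 4.3260e+06
= 1.1193e+08 m/s

1.1193e+08


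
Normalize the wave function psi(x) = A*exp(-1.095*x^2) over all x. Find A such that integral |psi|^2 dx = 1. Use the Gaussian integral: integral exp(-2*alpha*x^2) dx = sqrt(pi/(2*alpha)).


integral |psi|^2 dx = A^2 * sqrt(pi/(2*alpha)) = 1
A^2 = sqrt(2*alpha/pi)
= sqrt(2 * 1.095 / pi)
= 0.834924
A = sqrt(0.834924)
= 0.9137

0.9137


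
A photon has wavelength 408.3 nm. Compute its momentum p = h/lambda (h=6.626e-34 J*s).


p = h / lambda
= 6.626e-34 / (408.3e-9)
= 6.626e-34 / 4.0830e-07
= 1.6228e-27 kg*m/s

1.6228e-27


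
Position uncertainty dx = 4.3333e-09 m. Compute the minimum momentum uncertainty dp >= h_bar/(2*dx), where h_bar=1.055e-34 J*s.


dp = h_bar / (2 * dx)
= 1.055e-34 / (2 * 4.3333e-09)
= 1.055e-34 / 8.6666e-09
= 1.2173e-26 kg*m/s

1.2173e-26


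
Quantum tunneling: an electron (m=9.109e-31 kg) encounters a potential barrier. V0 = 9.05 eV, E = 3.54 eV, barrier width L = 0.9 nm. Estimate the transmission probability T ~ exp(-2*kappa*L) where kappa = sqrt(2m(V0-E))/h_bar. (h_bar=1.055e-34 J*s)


V0 - E = 5.51 eV = 8.8270e-19 J
kappa = sqrt(2 * m * (V0-E)) / h_bar
= sqrt(2 * 9.109e-31 * 8.8270e-19) / 1.055e-34
= 1.2020e+10 /m
2*kappa*L = 2 * 1.2020e+10 * 0.9e-9
= 21.636
T = exp(-21.636) = 4.014156e-10

4.014156e-10


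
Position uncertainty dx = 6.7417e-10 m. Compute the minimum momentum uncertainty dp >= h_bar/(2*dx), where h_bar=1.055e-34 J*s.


dp = h_bar / (2 * dx)
= 1.055e-34 / (2 * 6.7417e-10)
= 1.055e-34 / 1.3483e-09
= 7.8244e-26 kg*m/s

7.8244e-26


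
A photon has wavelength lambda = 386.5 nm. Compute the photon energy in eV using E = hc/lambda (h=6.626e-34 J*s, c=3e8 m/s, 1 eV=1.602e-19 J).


E = hc / lambda
= (6.626e-34)(3e8) / (386.5e-9)
= 1.9878e-25 / 3.8650e-07
= 5.1431e-19 J
Converting to eV: 5.1431e-19 / 1.602e-19
= 3.2104 eV

3.2104


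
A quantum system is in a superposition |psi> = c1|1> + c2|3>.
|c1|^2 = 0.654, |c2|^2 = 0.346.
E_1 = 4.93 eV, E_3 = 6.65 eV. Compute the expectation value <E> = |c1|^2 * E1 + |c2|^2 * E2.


<E> = |c1|^2 * E1 + |c2|^2 * E2
= 0.654 * 4.93 + 0.346 * 6.65
= 3.2242 + 2.3009
= 5.5251 eV

5.5251


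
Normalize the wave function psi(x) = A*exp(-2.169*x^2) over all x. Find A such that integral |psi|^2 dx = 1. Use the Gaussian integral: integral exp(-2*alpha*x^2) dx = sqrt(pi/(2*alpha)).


integral |psi|^2 dx = A^2 * sqrt(pi/(2*alpha)) = 1
A^2 = sqrt(2*alpha/pi)
= sqrt(2 * 2.169 / pi)
= 1.175087
A = sqrt(1.175087)
= 1.084

1.084


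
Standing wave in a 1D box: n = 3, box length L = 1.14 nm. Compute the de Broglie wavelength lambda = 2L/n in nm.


lambda = 2L / n
= 2 * 1.14 / 3
= 2.28 / 3
= 0.76 nm

0.76


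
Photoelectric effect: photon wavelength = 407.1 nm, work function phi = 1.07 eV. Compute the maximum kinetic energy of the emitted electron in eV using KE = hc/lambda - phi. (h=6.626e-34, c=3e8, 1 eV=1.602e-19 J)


E_photon = hc / lambda
= (6.626e-34)(3e8) / (407.1e-9)
= 4.8828e-19 J
= 3.048 eV
KE = E_photon - phi
= 3.048 - 1.07
= 1.978 eV

1.978


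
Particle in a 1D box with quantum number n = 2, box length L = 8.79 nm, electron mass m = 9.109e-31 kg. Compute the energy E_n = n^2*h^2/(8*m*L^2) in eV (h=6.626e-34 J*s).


E = n^2 * h^2 / (8 * m * L^2)
= 2^2 * (6.626e-34)^2 / (8 * 9.109e-31 * (8.79e-9)^2)
= 4 * 4.3904e-67 / (8 * 9.109e-31 * 7.7264e-17)
= 3.1191e-21 J
= 0.0195 eV

0.0195


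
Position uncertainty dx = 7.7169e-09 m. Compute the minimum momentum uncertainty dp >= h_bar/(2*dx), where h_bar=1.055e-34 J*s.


dp = h_bar / (2 * dx)
= 1.055e-34 / (2 * 7.7169e-09)
= 1.055e-34 / 1.5434e-08
= 6.8356e-27 kg*m/s

6.8356e-27


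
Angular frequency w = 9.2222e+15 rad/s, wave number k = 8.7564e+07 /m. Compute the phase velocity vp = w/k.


vp = w / k
= 9.2222e+15 / 8.7564e+07
= 1.0532e+08 m/s

1.0532e+08


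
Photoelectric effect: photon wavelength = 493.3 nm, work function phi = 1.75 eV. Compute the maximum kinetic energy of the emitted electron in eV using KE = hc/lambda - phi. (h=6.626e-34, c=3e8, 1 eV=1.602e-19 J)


E_photon = hc / lambda
= (6.626e-34)(3e8) / (493.3e-9)
= 4.0296e-19 J
= 2.5154 eV
KE = E_photon - phi
= 2.5154 - 1.75
= 0.7654 eV

0.7654


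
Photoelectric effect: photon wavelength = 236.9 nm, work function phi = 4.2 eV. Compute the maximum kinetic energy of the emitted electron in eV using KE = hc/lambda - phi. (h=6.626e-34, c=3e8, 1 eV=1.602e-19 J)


E_photon = hc / lambda
= (6.626e-34)(3e8) / (236.9e-9)
= 8.3909e-19 J
= 5.2378 eV
KE = E_photon - phi
= 5.2378 - 4.2
= 1.0378 eV

1.0378


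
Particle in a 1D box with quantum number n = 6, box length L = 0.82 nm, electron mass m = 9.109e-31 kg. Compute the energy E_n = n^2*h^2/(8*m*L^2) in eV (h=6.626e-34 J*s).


E = n^2 * h^2 / (8 * m * L^2)
= 6^2 * (6.626e-34)^2 / (8 * 9.109e-31 * (0.82e-9)^2)
= 36 * 4.3904e-67 / (8 * 9.109e-31 * 6.7240e-19)
= 3.2256e-18 J
= 20.1351 eV

20.1351


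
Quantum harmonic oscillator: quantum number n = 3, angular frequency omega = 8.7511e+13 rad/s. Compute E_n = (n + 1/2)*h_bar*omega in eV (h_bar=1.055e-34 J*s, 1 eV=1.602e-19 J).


E = (n + 1/2) * h_bar * omega
= (3 + 0.5) * 1.055e-34 * 8.7511e+13
= 3.5 * 9.2324e-21
= 3.2313e-20 J
= 0.2017 eV

0.2017


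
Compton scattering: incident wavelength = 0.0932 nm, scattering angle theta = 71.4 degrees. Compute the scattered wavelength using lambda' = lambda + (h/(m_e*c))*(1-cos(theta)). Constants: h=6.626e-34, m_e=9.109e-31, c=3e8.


Compton wavelength: h/(m_e*c) = 2.4247e-12 m
d_lambda = 2.4247e-12 * (1 - cos(71.4 deg))
= 2.4247e-12 * 0.681041
= 1.6513e-12 m = 0.001651 nm
lambda' = 0.0932 + 0.001651
= 0.094851 nm

0.094851


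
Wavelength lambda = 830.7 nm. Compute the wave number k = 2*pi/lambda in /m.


k = 2 * pi / lambda
= 6.2832 / (830.7e-9)
= 6.2832 / 8.3070e-07
= 7.5637e+06 /m

7.5637e+06


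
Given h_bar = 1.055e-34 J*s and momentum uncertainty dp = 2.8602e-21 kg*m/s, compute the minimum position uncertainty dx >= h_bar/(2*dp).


dx = h_bar / (2 * dp)
= 1.055e-34 / (2 * 2.8602e-21)
= 1.055e-34 / 5.7204e-21
= 1.8443e-14 m

1.8443e-14


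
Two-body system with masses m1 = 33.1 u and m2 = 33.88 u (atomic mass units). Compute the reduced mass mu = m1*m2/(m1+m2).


mu = m1 * m2 / (m1 + m2)
= 33.1 * 33.88 / (33.1 + 33.88)
= 1121.428 / 66.98
= 16.7427 u

16.7427


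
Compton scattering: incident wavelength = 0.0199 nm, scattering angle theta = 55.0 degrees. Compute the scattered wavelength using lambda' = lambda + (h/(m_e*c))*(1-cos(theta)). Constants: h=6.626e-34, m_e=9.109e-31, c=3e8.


Compton wavelength: h/(m_e*c) = 2.4247e-12 m
d_lambda = 2.4247e-12 * (1 - cos(55.0 deg))
= 2.4247e-12 * 0.426424
= 1.0340e-12 m = 0.001034 nm
lambda' = 0.0199 + 0.001034
= 0.020934 nm

0.020934


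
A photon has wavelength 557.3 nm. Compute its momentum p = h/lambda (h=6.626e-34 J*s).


p = h / lambda
= 6.626e-34 / (557.3e-9)
= 6.626e-34 / 5.5730e-07
= 1.1889e-27 kg*m/s

1.1889e-27


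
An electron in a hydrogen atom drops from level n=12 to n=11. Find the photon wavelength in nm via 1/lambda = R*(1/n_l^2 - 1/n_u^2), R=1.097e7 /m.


1/lambda = R * (1/n_l^2 - 1/n_u^2)
= 1.097e7 * (1/11^2 - 1/12^2)
= 1.097e7 * (0.008264 - 0.006944)
= 1.097e7 * 0.00132
= 1.4481e+04 /m
lambda = 1 / 1.4481e+04 = 69057.905 nm

69057.905


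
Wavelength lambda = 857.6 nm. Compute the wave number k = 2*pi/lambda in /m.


k = 2 * pi / lambda
= 6.2832 / (857.6e-9)
= 6.2832 / 8.5760e-07
= 7.3265e+06 /m

7.3265e+06


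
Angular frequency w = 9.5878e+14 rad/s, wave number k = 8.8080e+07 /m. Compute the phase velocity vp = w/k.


vp = w / k
= 9.5878e+14 / 8.8080e+07
= 1.0885e+07 m/s

1.0885e+07


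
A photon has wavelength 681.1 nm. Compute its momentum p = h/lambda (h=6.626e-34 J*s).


p = h / lambda
= 6.626e-34 / (681.1e-9)
= 6.626e-34 / 6.8110e-07
= 9.7284e-28 kg*m/s

9.7284e-28


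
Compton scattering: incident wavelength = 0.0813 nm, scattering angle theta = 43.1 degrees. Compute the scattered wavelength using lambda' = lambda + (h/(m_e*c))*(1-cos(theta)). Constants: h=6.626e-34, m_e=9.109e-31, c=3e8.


Compton wavelength: h/(m_e*c) = 2.4247e-12 m
d_lambda = 2.4247e-12 * (1 - cos(43.1 deg))
= 2.4247e-12 * 0.269838
= 6.5428e-13 m = 0.000654 nm
lambda' = 0.0813 + 0.000654
= 0.081954 nm

0.081954


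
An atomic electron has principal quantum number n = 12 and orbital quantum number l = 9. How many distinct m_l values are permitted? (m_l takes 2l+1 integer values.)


m_l ranges from -l to +l in integer steps
So m_l goes from -9 to +9
Count = 2l + 1 = 2*9 + 1
= 19

19


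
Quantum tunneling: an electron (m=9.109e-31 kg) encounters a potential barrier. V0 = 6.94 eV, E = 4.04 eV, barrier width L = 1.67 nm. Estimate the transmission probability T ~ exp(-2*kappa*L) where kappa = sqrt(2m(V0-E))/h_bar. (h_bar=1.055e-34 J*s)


V0 - E = 2.9 eV = 4.6458e-19 J
kappa = sqrt(2 * m * (V0-E)) / h_bar
= sqrt(2 * 9.109e-31 * 4.6458e-19) / 1.055e-34
= 8.7202e+09 /m
2*kappa*L = 2 * 8.7202e+09 * 1.67e-9
= 29.1256
T = exp(-29.1256) = 2.243471e-13

2.243471e-13


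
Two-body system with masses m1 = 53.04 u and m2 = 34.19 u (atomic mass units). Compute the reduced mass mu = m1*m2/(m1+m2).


mu = m1 * m2 / (m1 + m2)
= 53.04 * 34.19 / (53.04 + 34.19)
= 1813.4376 / 87.23
= 20.7892 u

20.7892


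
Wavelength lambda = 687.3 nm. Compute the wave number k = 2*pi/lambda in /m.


k = 2 * pi / lambda
= 6.2832 / (687.3e-9)
= 6.2832 / 6.8730e-07
= 9.1418e+06 /m

9.1418e+06


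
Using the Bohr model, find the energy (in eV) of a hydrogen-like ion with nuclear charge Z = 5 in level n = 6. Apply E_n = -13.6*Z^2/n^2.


E_n = -13.6 * Z^2 / n^2
= -13.6 * 5^2 / 6^2
= -13.6 * 25 / 36
= -9.4444 eV

-9.4444


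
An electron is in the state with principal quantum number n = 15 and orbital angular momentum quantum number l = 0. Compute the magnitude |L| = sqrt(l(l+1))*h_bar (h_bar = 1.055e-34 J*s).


L = sqrt(l*(l+1)) * h_bar
= sqrt(0 * 1) * 1.055e-34
= sqrt(0) * 1.055e-34
= 0.0 * 1.055e-34
= 0.0000e+00 J*s

0.0000e+00


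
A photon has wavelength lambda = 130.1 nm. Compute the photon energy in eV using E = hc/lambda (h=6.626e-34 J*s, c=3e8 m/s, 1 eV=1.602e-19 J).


E = hc / lambda
= (6.626e-34)(3e8) / (130.1e-9)
= 1.9878e-25 / 1.3010e-07
= 1.5279e-18 J
Converting to eV: 1.5279e-18 / 1.602e-19
= 9.5375 eV

9.5375


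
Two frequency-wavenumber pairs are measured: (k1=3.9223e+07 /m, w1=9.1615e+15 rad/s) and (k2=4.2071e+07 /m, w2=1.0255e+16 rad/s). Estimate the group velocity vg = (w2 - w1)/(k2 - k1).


vg = (w2 - w1) / (k2 - k1)
= (1.0255e+16 - 9.1615e+15) / (4.2071e+07 - 3.9223e+07)
= 1.0935e+15 / 2.8480e+06
= 3.8395e+08 m/s

3.8395e+08


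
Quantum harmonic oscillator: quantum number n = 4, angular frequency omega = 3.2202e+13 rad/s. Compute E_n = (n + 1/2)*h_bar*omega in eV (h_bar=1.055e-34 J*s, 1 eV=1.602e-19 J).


E = (n + 1/2) * h_bar * omega
= (4 + 0.5) * 1.055e-34 * 3.2202e+13
= 4.5 * 3.3973e-21
= 1.5288e-20 J
= 0.0954 eV

0.0954


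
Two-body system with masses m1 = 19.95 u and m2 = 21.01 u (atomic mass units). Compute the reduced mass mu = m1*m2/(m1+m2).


mu = m1 * m2 / (m1 + m2)
= 19.95 * 21.01 / (19.95 + 21.01)
= 419.1495 / 40.96
= 10.2331 u

10.2331


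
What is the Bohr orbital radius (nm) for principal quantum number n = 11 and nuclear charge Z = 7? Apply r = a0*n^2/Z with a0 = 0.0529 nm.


r = a0 * n^2 / Z
= 0.0529 * 11^2 / 7
= 0.0529 * 121 / 7
= 0.9144 nm

0.9144


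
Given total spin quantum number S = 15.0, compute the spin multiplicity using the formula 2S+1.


Spin multiplicity = 2S + 1
= 2 * 15.0 + 1
= 30.0 + 1
= 31

31


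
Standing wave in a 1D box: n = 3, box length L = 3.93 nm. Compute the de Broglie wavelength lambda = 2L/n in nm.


lambda = 2L / n
= 2 * 3.93 / 3
= 7.86 / 3
= 2.62 nm

2.62


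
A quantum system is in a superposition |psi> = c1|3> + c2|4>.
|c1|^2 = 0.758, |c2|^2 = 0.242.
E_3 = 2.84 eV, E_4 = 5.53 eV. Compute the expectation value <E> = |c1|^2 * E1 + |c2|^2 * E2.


<E> = |c1|^2 * E1 + |c2|^2 * E2
= 0.758 * 2.84 + 0.242 * 5.53
= 2.1527 + 1.3383
= 3.491 eV

3.491


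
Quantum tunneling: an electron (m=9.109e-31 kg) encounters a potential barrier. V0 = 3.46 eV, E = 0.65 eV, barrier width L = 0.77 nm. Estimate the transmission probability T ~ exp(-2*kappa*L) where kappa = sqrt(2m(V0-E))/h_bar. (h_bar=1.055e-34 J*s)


V0 - E = 2.81 eV = 4.5016e-19 J
kappa = sqrt(2 * m * (V0-E)) / h_bar
= sqrt(2 * 9.109e-31 * 4.5016e-19) / 1.055e-34
= 8.5839e+09 /m
2*kappa*L = 2 * 8.5839e+09 * 0.77e-9
= 13.2191
T = exp(-13.2191) = 1.815527e-06

1.815527e-06


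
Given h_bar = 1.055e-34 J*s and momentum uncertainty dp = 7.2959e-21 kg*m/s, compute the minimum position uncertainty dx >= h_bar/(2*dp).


dx = h_bar / (2 * dp)
= 1.055e-34 / (2 * 7.2959e-21)
= 1.055e-34 / 1.4592e-20
= 7.2301e-15 m

7.2301e-15


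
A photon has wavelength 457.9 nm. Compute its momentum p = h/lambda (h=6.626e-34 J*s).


p = h / lambda
= 6.626e-34 / (457.9e-9)
= 6.626e-34 / 4.5790e-07
= 1.4470e-27 kg*m/s

1.4470e-27


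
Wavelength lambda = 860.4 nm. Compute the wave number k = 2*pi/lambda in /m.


k = 2 * pi / lambda
= 6.2832 / (860.4e-9)
= 6.2832 / 8.6040e-07
= 7.3026e+06 /m

7.3026e+06


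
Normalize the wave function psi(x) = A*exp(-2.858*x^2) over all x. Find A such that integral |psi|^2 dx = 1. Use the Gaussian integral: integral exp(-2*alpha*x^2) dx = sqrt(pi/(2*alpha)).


integral |psi|^2 dx = A^2 * sqrt(pi/(2*alpha)) = 1
A^2 = sqrt(2*alpha/pi)
= sqrt(2 * 2.858 / pi)
= 1.348873
A = sqrt(1.348873)
= 1.1614

1.1614


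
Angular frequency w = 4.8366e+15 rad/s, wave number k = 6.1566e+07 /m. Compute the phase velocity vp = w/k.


vp = w / k
= 4.8366e+15 / 6.1566e+07
= 7.8560e+07 m/s

7.8560e+07


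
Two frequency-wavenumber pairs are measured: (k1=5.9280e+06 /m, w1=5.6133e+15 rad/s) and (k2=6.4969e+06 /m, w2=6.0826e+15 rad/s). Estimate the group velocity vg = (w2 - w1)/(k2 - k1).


vg = (w2 - w1) / (k2 - k1)
= (6.0826e+15 - 5.6133e+15) / (6.4969e+06 - 5.9280e+06)
= 4.6930e+14 / 5.6890e+05
= 8.2493e+08 m/s

8.2493e+08


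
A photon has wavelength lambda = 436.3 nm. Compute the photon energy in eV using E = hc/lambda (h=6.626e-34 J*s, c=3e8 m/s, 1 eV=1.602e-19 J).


E = hc / lambda
= (6.626e-34)(3e8) / (436.3e-9)
= 1.9878e-25 / 4.3630e-07
= 4.5560e-19 J
Converting to eV: 4.5560e-19 / 1.602e-19
= 2.844 eV

2.844


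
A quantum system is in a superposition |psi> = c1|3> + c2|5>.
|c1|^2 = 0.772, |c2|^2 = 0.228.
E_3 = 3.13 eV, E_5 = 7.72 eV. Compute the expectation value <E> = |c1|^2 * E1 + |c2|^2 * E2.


<E> = |c1|^2 * E1 + |c2|^2 * E2
= 0.772 * 3.13 + 0.228 * 7.72
= 2.4164 + 1.7602
= 4.1765 eV

4.1765


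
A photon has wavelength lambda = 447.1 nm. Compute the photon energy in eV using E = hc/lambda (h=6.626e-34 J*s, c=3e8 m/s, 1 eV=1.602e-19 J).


E = hc / lambda
= (6.626e-34)(3e8) / (447.1e-9)
= 1.9878e-25 / 4.4710e-07
= 4.4460e-19 J
Converting to eV: 4.4460e-19 / 1.602e-19
= 2.7753 eV

2.7753


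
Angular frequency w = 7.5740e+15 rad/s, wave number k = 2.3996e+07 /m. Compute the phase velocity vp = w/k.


vp = w / k
= 7.5740e+15 / 2.3996e+07
= 3.1564e+08 m/s

3.1564e+08


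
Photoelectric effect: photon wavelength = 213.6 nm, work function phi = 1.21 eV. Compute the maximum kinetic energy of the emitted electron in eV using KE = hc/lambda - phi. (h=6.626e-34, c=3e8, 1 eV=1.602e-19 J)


E_photon = hc / lambda
= (6.626e-34)(3e8) / (213.6e-9)
= 9.3062e-19 J
= 5.8091 eV
KE = E_photon - phi
= 5.8091 - 1.21
= 4.5991 eV

4.5991


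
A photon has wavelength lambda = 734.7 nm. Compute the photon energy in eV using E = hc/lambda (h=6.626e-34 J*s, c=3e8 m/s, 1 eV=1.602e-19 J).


E = hc / lambda
= (6.626e-34)(3e8) / (734.7e-9)
= 1.9878e-25 / 7.3470e-07
= 2.7056e-19 J
Converting to eV: 2.7056e-19 / 1.602e-19
= 1.6889 eV

1.6889


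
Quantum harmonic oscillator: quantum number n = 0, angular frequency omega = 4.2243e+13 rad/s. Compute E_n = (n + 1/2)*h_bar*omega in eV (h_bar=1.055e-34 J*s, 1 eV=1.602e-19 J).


E = (n + 1/2) * h_bar * omega
= (0 + 0.5) * 1.055e-34 * 4.2243e+13
= 0.5 * 4.4566e-21
= 2.2283e-21 J
= 0.0139 eV

0.0139


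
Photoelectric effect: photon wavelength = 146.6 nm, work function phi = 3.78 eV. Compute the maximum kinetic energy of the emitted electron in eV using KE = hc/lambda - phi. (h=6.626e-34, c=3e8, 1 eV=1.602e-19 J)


E_photon = hc / lambda
= (6.626e-34)(3e8) / (146.6e-9)
= 1.3559e-18 J
= 8.464 eV
KE = E_photon - phi
= 8.464 - 3.78
= 4.684 eV

4.684


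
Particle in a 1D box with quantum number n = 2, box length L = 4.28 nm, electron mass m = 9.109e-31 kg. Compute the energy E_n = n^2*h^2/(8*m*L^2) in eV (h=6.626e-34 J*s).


E = n^2 * h^2 / (8 * m * L^2)
= 2^2 * (6.626e-34)^2 / (8 * 9.109e-31 * (4.28e-9)^2)
= 4 * 4.3904e-67 / (8 * 9.109e-31 * 1.8318e-17)
= 1.3156e-20 J
= 0.0821 eV

0.0821


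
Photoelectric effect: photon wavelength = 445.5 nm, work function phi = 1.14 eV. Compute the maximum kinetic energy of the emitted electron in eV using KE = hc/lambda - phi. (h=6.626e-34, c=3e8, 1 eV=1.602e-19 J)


E_photon = hc / lambda
= (6.626e-34)(3e8) / (445.5e-9)
= 4.4620e-19 J
= 2.7852 eV
KE = E_photon - phi
= 2.7852 - 1.14
= 1.6452 eV

1.6452
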